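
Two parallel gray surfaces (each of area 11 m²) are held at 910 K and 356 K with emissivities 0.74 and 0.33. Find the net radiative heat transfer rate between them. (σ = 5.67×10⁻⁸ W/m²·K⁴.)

For two large parallel gray plates, q = σ(T₁⁴ − T₂⁴) / (1/ε₁ + 1/ε₂ − 1).
1/ε₁ + 1/ε₂ − 1 = 1/0.74 + 1/0.33 − 1 = 3.382.
T₁⁴ − T₂⁴ = 6.86×10^11 − 1.61×10^10 = 6.70×10^11 K⁴.
q = 5.67×10⁻⁸ × 6.70×10^11 / 3.382 = 11200 W/m².
Q = q·A = 11200 × 11 = 1.24×10^5 W.

Q ≈ 1.24×10^5 W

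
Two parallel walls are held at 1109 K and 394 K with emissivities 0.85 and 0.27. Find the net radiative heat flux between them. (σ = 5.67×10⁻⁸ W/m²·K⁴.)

For two large parallel gray plates, q = σ(T₁⁴ − T₂⁴) / (1/ε₁ + 1/ε₂ − 1).
1/ε₁ + 1/ε₂ − 1 = 1/0.85 + 1/0.27 − 1 = 3.880.
T₁⁴ − T₂⁴ = 1.51×10^12 − 2.41×10^10 = 1.49×10^12 K⁴.
q = 5.67×10⁻⁸ × 1.49×10^12 / 3.880 = 21800 W/m².

q ≈ 21800 W/m²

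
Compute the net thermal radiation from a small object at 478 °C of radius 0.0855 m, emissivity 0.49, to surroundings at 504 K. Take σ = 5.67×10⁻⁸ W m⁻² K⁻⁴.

A = 4πr² = 4π × (0.0855)² = 0.0919 m².
Convert: 478 °C = 751 K.
Q = εσA(T⁴ − T_s⁴). T⁴ − T_s⁴ = (751)⁴ − (504)⁴ = 3.18×10^11 − 6.45×10^10 = 2.54×10^11 K⁴.
Q = 0.49 × 5.67×10⁻⁸ × 0.0919 × 2.54×10^11 = 647 W.

Q ≈ 647 W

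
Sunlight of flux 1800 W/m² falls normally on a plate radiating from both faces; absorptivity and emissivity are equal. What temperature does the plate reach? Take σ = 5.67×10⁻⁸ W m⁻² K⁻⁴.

Absorbed flux αS = emitted flux 2εσT⁴ per unit area; with α = ε this gives T = (S/2σ)^(1/4).
T = (1800 / (2 × 5.67×10⁻⁸))^(1/4) = (1.59×10^10)^(1/4).
T = 355 K.

T ≈ 355 K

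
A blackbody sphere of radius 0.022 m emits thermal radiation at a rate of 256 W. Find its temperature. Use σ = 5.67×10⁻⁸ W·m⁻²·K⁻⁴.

A = 4πr² = 4π × (0.022)² = 6.08×10^-3 m².
From P = σAT⁴, T = (P / σA)^(1/4) = (256 / (5.67×10⁻⁸ × 6.08×10^-3))^(1/4).
T = (7.42×10^11)^(1/4) = 928 K.

T ≈ 928 K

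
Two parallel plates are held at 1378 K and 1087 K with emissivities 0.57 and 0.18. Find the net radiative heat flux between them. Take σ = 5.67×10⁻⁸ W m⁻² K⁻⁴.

q ≈ 19900 W/m²

For two large parallel gray plates, q = σ(T₁⁴ − T₂⁴) / (1/ε₁ + 1/ε₂ − 1).
1/ε₁ + 1/ε₂ − 1 = 1/0.57 + 1/0.18 − 1 = 6.310.
T₁⁴ − T₂⁴ = 3.61×10^12 − 1.40×10^12 = 2.21×10^12 K⁴.
q = 5.67×10⁻⁸ × 2.21×10^12 / 6.310 = 19900 W/m².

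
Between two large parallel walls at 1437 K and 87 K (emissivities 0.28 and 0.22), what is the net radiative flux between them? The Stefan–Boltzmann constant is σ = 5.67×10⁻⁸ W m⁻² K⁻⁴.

q ≈ 34000 W/m²

For two large parallel gray plates, q = σ(T₁⁴ − T₂⁴) / (1/ε₁ + 1/ε₂ − 1).
1/ε₁ + 1/ε₂ − 1 = 1/0.28 + 1/0.22 − 1 = 7.117.
T₁⁴ − T₂⁴ = 4.26×10^12 − 5.73×10^7 = 4.26×10^12 K⁴.
q = 5.67×10⁻⁸ × 4.26×10^12 / 7.117 = 34000 W/m².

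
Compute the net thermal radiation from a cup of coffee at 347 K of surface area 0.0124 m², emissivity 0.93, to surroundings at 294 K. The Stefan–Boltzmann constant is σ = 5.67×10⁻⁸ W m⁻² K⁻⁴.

Q ≈ 4.59 W

Q = εσA(T⁴ − T_s⁴). T⁴ − T_s⁴ = (347)⁴ − (294)⁴ = 1.45×10^10 − 7.47×10^9 = 7.03×10^9 K⁴.
Q = 0.93 × 5.67×10⁻⁸ × 0.0124 × 7.03×10^9 = 4.59 W.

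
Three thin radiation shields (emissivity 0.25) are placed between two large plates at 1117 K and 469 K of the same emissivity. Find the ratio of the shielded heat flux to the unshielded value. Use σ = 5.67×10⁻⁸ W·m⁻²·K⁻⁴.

ratio ≈ 0.250

With N identical shields there are N+1 = 4 gaps in series, each with the same radiative resistance, so the flux falls to 1/(N+1) of its unshielded value.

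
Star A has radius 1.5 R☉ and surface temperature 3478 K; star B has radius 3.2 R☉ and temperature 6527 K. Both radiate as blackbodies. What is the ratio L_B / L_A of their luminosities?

L = 4πR²σT⁴ ∝ R²T⁴, so L_B/L_A = (3.2/1.5)² × (6527/3478)⁴ = 4.55 × 12.4 = 56.4.

L_B/L_A ≈ 56.4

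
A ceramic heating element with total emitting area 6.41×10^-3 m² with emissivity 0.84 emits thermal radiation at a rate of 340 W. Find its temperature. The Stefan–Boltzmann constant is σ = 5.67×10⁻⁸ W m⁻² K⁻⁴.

From P = εσAT⁴, T = (P / εσA)^(1/4) = (340 / (0.84 × 5.67×10⁻⁸ × 6.41×10^-3))^(1/4).
T = (1.11×10^12)^(1/4) = 1030 K.

T ≈ 1030 K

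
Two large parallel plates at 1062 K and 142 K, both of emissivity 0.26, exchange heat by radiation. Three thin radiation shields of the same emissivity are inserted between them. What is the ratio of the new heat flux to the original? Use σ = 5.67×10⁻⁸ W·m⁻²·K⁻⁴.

ratio ≈ 0.250

With N identical shields there are N+1 = 4 gaps in series, each with the same radiative resistance, so the flux falls to 1/(N+1) of its unshielded value.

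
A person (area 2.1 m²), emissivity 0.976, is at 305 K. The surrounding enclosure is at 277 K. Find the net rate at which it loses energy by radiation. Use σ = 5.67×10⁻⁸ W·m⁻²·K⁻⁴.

Q ≈ 321 W

Q = εσA(T⁴ − T_s⁴). T⁴ − T_s⁴ = (305)⁴ − (277)⁴ = 8.65×10^9 − 5.89×10^9 = 2.77×10^9 K⁴.
Q = 0.976 × 5.67×10⁻⁸ × 2.10 × 2.77×10^9 = 321 W.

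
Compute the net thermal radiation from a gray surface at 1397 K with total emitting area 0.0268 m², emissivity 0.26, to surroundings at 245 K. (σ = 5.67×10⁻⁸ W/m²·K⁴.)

Q ≈ 1500 W

Q = εσA(T⁴ − T_s⁴). T⁴ − T_s⁴ = (1397)⁴ − (245)⁴ = 3.81×10^12 − 3.60×10^9 = 3.81×10^12 K⁴.
Q = 0.26 × 5.67×10⁻⁸ × 0.0268 × 3.81×10^12 = 1500 W.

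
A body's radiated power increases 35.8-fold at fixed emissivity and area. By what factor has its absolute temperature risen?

factor ≈ 2.45

P ∝ T⁴ ⇒ T ∝ P^(1/4), so T scales by (35.8)^(1/4) = 2.45.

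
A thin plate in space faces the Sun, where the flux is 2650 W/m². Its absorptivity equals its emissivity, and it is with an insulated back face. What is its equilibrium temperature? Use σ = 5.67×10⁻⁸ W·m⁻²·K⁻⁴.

Absorbed flux αS = emitted flux εσT⁴ (one radiating face); with α = ε, T = (S/σ)^(1/4).
T = (2650 / 5.67×10⁻⁸)^(1/4) = (4.67×10^10)^(1/4).
T = 465 K.

T ≈ 465 K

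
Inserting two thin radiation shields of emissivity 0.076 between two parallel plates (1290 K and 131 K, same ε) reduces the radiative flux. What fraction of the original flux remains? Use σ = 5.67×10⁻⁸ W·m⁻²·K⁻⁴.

ratio ≈ 0.333

With N identical shields there are N+1 = 3 gaps in series, each with the same radiative resistance, so the flux falls to 1/(N+1) of its unshielded value.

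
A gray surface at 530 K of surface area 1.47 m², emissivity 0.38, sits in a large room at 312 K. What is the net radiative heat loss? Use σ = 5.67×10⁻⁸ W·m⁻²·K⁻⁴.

Q = εσA(T⁴ − T_s⁴). T⁴ − T_s⁴ = (530)⁴ − (312)⁴ = 7.89×10^10 − 9.48×10^9 = 6.94×10^10 K⁴.
Q = 0.38 × 5.67×10⁻⁸ × 1.47 × 6.94×10^10 = 2200 W.

Q ≈ 2200 W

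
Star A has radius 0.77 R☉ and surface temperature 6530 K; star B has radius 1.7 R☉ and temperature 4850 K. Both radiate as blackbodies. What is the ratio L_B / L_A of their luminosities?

L_B/L_A ≈ 1.48

L = 4πR²σT⁴ ∝ R²T⁴, so L_B/L_A = (1.7/0.77)² × (4850/6530)⁴ = 4.87 × 0.304 = 1.48.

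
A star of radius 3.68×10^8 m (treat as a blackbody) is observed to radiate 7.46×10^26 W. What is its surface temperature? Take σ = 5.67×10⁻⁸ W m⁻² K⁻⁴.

T ≈ 9380 K

A = 4πr² = 4π × (3.68×10^8)² = 1.70×10^18 m².
From P = σAT⁴, T = (P / σA)^(1/4) = (7.46×10^26 / (5.67×10⁻⁸ × 1.70×10^18))^(1/4).
T = (7.73×10^15)^(1/4) = 9380 K.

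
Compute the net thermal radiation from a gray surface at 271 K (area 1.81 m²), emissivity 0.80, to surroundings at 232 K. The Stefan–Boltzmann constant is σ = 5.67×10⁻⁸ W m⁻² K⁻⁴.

Q = εσA(T⁴ − T_s⁴). T⁴ − T_s⁴ = (271)⁴ − (232)⁴ = 5.39×10^9 − 2.90×10^9 = 2.50×10^9 K⁴.
Q = 0.80 × 5.67×10⁻⁸ × 1.81 × 2.50×10^9 = 205 W.

Q ≈ 205 W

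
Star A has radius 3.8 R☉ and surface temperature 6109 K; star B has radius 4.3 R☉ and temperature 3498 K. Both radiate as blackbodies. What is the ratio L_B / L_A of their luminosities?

L_B/L_A ≈ 0.138

L = 4πR²σT⁴ ∝ R²T⁴, so L_B/L_A = (4.3/3.8)² × (3498/6109)⁴ = 1.28 × 0.107 = 0.138.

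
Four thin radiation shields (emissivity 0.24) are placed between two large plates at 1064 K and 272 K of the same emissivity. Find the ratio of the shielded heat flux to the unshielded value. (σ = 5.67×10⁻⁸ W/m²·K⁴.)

With N identical shields there are N+1 = 5 gaps in series, each with the same radiative resistance, so the flux falls to 1/(N+1) of its unshielded value.

ratio ≈ 0.200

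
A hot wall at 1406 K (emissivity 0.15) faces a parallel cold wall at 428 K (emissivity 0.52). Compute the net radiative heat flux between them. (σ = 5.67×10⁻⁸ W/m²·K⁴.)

q ≈ 28900 W/m²

For two large parallel gray plates, q = σ(T₁⁴ − T₂⁴) / (1/ε₁ + 1/ε₂ − 1).
1/ε₁ + 1/ε₂ − 1 = 1/0.15 + 1/0.52 − 1 = 7.590.
T₁⁴ − T₂⁴ = 3.91×10^12 − 3.36×10^10 = 3.87×10^12 K⁴.
q = 5.67×10⁻⁸ × 3.87×10^12 / 7.590 = 28900 W/m².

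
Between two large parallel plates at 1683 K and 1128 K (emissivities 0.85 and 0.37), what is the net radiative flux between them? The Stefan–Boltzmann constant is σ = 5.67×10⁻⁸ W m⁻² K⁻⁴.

q ≈ 1.26×10^5 W/m²

For two large parallel gray plates, q = σ(T₁⁴ − T₂⁴) / (1/ε₁ + 1/ε₂ − 1).
1/ε₁ + 1/ε₂ − 1 = 1/0.85 + 1/0.37 − 1 = 2.879.
T₁⁴ − T₂⁴ = 8.02×10^12 − 1.62×10^12 = 6.40×10^12 K⁴.
q = 5.67×10⁻⁸ × 6.40×10^12 / 2.879 = 1.26×10^5 W/m².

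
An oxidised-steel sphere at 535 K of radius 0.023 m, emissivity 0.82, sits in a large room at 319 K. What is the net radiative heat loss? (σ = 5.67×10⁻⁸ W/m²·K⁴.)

Q ≈ 22.1 W

A = 4πr² = 4π × (0.023)² = 6.65×10^-3 m².
Q = εσA(T⁴ − T_s⁴). T⁴ − T_s⁴ = (535)⁴ − (319)⁴ = 8.19×10^10 − 1.04×10^10 = 7.16×10^10 K⁴.
Q = 0.82 × 5.67×10⁻⁸ × 6.65×10^-3 × 7.16×10^10 = 22.1 W.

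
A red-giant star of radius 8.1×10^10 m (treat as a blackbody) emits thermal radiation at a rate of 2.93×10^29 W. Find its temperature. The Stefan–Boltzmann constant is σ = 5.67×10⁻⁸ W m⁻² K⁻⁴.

T ≈ 2810 K

A = 4πr² = 4π × (8.1×10^10)² = 8.24×10^22 m².
From P = σAT⁴, T = (P / σA)^(1/4) = (2.93×10^29 / (5.67×10⁻⁸ × 8.24×10^22))^(1/4).
T = (6.27×10^13)^(1/4) = 2810 K.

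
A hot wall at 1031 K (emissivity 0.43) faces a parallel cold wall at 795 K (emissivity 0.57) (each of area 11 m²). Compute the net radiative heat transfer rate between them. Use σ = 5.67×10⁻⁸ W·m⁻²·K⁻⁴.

For two large parallel gray plates, q = σ(T₁⁴ − T₂⁴) / (1/ε₁ + 1/ε₂ − 1).
1/ε₁ + 1/ε₂ − 1 = 1/0.43 + 1/0.57 − 1 = 3.080.
T₁⁴ − T₂⁴ = 1.13×10^12 − 3.99×10^11 = 7.30×10^11 K⁴.
q = 5.67×10⁻⁸ × 7.30×10^11 / 3.080 = 13400 W/m².
Q = q·A = 13400 × 11 = 1.48×10^5 W.

Q ≈ 1.48×10^5 W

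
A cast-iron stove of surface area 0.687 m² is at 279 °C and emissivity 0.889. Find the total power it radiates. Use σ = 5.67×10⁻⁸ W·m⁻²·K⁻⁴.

P ≈ 3220 W

279 °C = 552 K.
Stefan–Boltzmann: P = εσAT⁴ = 0.889 × 5.67×10⁻⁸ × 0.687 × (552)⁴ = 0.889 × 5.67×10⁻⁸ × 0.687 × 9.28×10^10.
P = 3220 W.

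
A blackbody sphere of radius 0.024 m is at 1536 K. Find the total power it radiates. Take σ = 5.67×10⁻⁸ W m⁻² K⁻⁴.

A = 4πr² = 4π × (0.024)² = 7.24×10^-3 m².
P = σAT⁴ = 5.67×10⁻⁸ × 7.24×10^-3 × (1536)⁴ = 5.67×10⁻⁸ × 7.24×10^-3 × 5.57×10^12.
P = 2280 W.

P ≈ 2280 W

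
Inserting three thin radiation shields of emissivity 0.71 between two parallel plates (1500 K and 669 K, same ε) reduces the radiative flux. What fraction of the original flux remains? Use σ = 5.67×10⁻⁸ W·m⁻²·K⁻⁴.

ratio ≈ 0.250

With N identical shields there are N+1 = 4 gaps in series, each with the same radiative resistance, so the flux falls to 1/(N+1) of its unshielded value.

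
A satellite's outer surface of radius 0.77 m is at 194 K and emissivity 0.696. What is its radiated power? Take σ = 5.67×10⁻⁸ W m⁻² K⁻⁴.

A = 4πr² = 4π × (0.77)² = 7.45 m².
Stefan–Boltzmann: P = εσAT⁴ = 0.696 × 5.67×10⁻⁸ × 7.45 × (194)⁴ = 0.696 × 5.67×10⁻⁸ × 7.45 × 1.42×10^9.
P = 416 W.

P ≈ 416 W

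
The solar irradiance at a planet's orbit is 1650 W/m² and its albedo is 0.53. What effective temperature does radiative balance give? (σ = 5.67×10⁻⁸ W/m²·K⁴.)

T ≈ 242 K

Power absorbed = (1−a)S·πR²; power emitted = 4πR²σT⁴. Equating and cancelling πR²:
T = ((1−a)S / 4σ)^(1/4) = (776 / (4 × 5.67×10⁻⁸))^(1/4) = (3.42×10^9)^(1/4).
T = 242 K.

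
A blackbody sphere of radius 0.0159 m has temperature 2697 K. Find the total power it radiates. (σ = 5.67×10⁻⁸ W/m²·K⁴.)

A = 4πr² = 4π × (0.0159)² = 3.18×10^-3 m².
P = σAT⁴ = 5.67×10⁻⁸ × 3.18×10^-3 × (2697)⁴ = 5.67×10⁻⁸ × 3.18×10^-3 × 5.29×10^13.
P = 9530 W.

P ≈ 9530 W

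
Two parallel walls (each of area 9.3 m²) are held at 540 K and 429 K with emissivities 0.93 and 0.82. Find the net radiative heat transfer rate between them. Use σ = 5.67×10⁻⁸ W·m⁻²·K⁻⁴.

Q ≈ 20800 W

For two large parallel gray plates, q = σ(T₁⁴ − T₂⁴) / (1/ε₁ + 1/ε₂ − 1).
1/ε₁ + 1/ε₂ − 1 = 1/0.93 + 1/0.82 − 1 = 1.295.
T₁⁴ − T₂⁴ = 8.50×10^10 − 3.39×10^10 = 5.12×10^10 K⁴.
q = 5.67×10⁻⁸ × 5.12×10^10 / 1.295 = 2240 W/m².
Q = q·A = 2240 × 9.3 = 20800 W.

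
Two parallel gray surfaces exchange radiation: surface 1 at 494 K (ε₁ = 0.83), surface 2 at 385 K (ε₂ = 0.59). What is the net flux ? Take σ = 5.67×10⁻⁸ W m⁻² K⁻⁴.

For two large parallel gray plates, q = σ(T₁⁴ − T₂⁴) / (1/ε₁ + 1/ε₂ − 1).
1/ε₁ + 1/ε₂ − 1 = 1/0.83 + 1/0.59 − 1 = 1.900.
T₁⁴ − T₂⁴ = 5.96×10^10 − 2.20×10^10 = 3.76×10^10 K⁴.
q = 5.67×10⁻⁸ × 3.76×10^10 / 1.900 = 1120 W/m².

q ≈ 1120 W/m²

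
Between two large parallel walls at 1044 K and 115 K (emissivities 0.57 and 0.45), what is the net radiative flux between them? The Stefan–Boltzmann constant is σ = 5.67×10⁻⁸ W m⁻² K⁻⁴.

For two large parallel gray plates, q = σ(T₁⁴ − T₂⁴) / (1/ε₁ + 1/ε₂ − 1).
1/ε₁ + 1/ε₂ − 1 = 1/0.57 + 1/0.45 − 1 = 2.977.
T₁⁴ − T₂⁴ = 1.19×10^12 − 1.75×10^8 = 1.19×10^12 K⁴.
q = 5.67×10⁻⁸ × 1.19×10^12 / 2.977 = 22600 W/m².

q ≈ 22600 W/m²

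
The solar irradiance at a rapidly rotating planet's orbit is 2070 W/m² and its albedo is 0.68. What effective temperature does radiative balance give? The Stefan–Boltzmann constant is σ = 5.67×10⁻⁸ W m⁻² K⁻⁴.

Power absorbed = (1−a)S·πR²; power emitted = 4πR²σT⁴. Equating and cancelling πR²:
T = ((1−a)S / 4σ)^(1/4) = (662 / (4 × 5.67×10⁻⁸))^(1/4) = (2.92×10^9)^(1/4).
T = 232 K.

T ≈ 232 K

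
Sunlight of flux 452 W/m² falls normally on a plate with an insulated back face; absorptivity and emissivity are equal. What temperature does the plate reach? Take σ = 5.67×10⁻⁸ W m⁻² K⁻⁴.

T ≈ 299 K

Absorbed flux αS = emitted flux εσT⁴ (one radiating face); with α = ε, T = (S/σ)^(1/4).
T = (452 / 5.67×10⁻⁸)^(1/4) = (7.97×10^9)^(1/4).
T = 299 K.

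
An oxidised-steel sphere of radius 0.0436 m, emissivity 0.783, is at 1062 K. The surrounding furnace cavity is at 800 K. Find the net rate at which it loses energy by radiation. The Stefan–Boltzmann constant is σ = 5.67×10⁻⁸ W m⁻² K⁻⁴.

A = 4πr² = 4π × (0.0436)² = 0.0239 m².
Q = εσA(T⁴ − T_s⁴). T⁴ − T_s⁴ = (1062)⁴ − (800)⁴ = 1.27×10^12 − 4.10×10^11 = 8.62×10^11 K⁴.
Q = 0.783 × 5.67×10⁻⁸ × 0.0239 × 8.62×10^11 = 915 W.

Q ≈ 915 W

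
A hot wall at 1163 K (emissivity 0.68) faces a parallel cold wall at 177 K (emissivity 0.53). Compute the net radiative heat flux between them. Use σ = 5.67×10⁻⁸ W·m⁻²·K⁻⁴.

For two large parallel gray plates, q = σ(T₁⁴ − T₂⁴) / (1/ε₁ + 1/ε₂ − 1).
1/ε₁ + 1/ε₂ − 1 = 1/0.68 + 1/0.53 − 1 = 2.357.
T₁⁴ − T₂⁴ = 1.83×10^12 − 9.82×10^8 = 1.83×10^12 K⁴.
q = 5.67×10⁻⁸ × 1.83×10^12 / 2.357 = 44000 W/m².

q ≈ 44000 W/m²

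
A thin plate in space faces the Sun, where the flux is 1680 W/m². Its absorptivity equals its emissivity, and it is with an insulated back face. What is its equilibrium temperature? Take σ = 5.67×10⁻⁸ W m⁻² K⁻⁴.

T ≈ 415 K

Absorbed flux αS = emitted flux εσT⁴ (one radiating face); with α = ε, T = (S/σ)^(1/4).
T = (1680 / 5.67×10⁻⁸)^(1/4) = (2.96×10^10)^(1/4).
T = 415 K.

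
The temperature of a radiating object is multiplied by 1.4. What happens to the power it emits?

P ∝ T⁴, so the power scales as (1.4)⁴ = 3.84.

factor ≈ 3.84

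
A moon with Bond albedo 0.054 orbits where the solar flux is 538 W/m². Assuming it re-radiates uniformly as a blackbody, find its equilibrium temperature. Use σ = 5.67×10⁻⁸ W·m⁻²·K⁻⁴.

T ≈ 218 K

Power absorbed = (1−a)S·πR²; power emitted = 4πR²σT⁴. Equating and cancelling πR²:
T = ((1−a)S / 4σ)^(1/4) = (509 / (4 × 5.67×10⁻⁸))^(1/4) = (2.24×10^9)^(1/4).
T = 218 K.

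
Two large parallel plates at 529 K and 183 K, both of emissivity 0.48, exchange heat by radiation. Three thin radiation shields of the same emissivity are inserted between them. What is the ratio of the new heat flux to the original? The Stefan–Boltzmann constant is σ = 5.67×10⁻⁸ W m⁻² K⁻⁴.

With N identical shields there are N+1 = 4 gaps in series, each with the same radiative resistance, so the flux falls to 1/(N+1) of its unshielded value.

ratio ≈ 0.250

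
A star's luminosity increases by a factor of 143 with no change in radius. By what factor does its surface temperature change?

factor ≈ 3.46

P ∝ T⁴ ⇒ T ∝ P^(1/4), so T scales by (143)^(1/4) = 3.46.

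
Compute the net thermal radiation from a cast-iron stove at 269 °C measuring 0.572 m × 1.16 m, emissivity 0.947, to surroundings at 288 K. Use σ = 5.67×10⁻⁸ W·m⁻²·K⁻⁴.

Q ≈ 2830 W

A = 0.572 × 1.16 = 0.664 m².
Convert: 269 °C = 542 K.
Q = εσA(T⁴ − T_s⁴). T⁴ − T_s⁴ = (542)⁴ − (288)⁴ = 8.63×10^10 − 6.88×10^9 = 7.94×10^10 K⁴.
Q = 0.947 × 5.67×10⁻⁸ × 0.664 × 7.94×10^10 = 2830 W.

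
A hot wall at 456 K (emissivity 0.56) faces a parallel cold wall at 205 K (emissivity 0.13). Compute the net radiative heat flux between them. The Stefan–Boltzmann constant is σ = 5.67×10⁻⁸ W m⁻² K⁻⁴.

For two large parallel gray plates, q = σ(T₁⁴ − T₂⁴) / (1/ε₁ + 1/ε₂ − 1).
1/ε₁ + 1/ε₂ − 1 = 1/0.56 + 1/0.13 − 1 = 8.478.
T₁⁴ − T₂⁴ = 4.32×10^10 − 1.77×10^9 = 4.15×10^10 K⁴.
q = 5.67×10⁻⁸ × 4.15×10^10 / 8.478 = 277 W/m².

q ≈ 277 W/m²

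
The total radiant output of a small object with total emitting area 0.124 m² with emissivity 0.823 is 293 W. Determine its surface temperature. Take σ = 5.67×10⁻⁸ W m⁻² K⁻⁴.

From P = εσAT⁴, T = (P / εσA)^(1/4) = (293 / (0.823 × 5.67×10⁻⁸ × 0.124))^(1/4).
T = (5.06×10^10)^(1/4) = 474 K.

T ≈ 474 K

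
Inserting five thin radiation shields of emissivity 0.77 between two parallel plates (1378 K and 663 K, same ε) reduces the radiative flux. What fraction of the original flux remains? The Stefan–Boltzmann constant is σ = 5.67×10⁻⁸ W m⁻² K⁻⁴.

ratio ≈ 0.167

With N identical shields there are N+1 = 6 gaps in series, each with the same radiative resistance, so the flux falls to 1/(N+1) of its unshielded value.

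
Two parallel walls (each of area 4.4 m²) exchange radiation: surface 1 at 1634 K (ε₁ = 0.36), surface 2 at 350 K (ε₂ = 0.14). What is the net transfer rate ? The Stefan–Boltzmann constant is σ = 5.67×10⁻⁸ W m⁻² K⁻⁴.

Q ≈ 1.99×10^5 W

For two large parallel gray plates, q = σ(T₁⁴ − T₂⁴) / (1/ε₁ + 1/ε₂ − 1).
1/ε₁ + 1/ε₂ − 1 = 1/0.36 + 1/0.14 − 1 = 8.921.
T₁⁴ − T₂⁴ = 7.13×10^12 − 1.50×10^10 = 7.11×10^12 K⁴.
q = 5.67×10⁻⁸ × 7.11×10^12 / 8.921 = 45200 W/m².
Q = q·A = 45200 × 4.4 = 1.99×10^5 W.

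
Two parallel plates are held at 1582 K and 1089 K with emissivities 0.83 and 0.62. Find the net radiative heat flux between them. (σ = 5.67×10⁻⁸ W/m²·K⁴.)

For two large parallel gray plates, q = σ(T₁⁴ − T₂⁴) / (1/ε₁ + 1/ε₂ − 1).
1/ε₁ + 1/ε₂ − 1 = 1/0.83 + 1/0.62 − 1 = 1.818.
T₁⁴ − T₂⁴ = 6.26×10^12 − 1.41×10^12 = 4.86×10^12 K⁴.
q = 5.67×10⁻⁸ × 4.86×10^12 / 1.818 = 1.52×10^5 W/m².

q ≈ 1.52×10^5 W/m²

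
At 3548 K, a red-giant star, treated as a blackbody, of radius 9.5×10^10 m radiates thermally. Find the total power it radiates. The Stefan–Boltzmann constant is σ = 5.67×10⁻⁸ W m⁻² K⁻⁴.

P ≈ 1.02×10^30 W

A = 4πr² = 4π × (9.5×10^10)² = 1.13×10^23 m².
P = σAT⁴ = 5.67×10⁻⁸ × 1.13×10^23 × (3548)⁴ = 5.67×10⁻⁸ × 1.13×10^23 × 1.58×10^14.
P = 1.02×10^30 W.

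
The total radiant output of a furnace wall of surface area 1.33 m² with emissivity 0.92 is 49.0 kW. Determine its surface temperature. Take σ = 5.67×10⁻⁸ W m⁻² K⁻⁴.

T ≈ 917 K

From P = εσAT⁴, T = (P / εσA)^(1/4) = (49000 / (0.92 × 5.67×10⁻⁸ × 1.33))^(1/4).
T = (7.06×10^11)^(1/4) = 917 K.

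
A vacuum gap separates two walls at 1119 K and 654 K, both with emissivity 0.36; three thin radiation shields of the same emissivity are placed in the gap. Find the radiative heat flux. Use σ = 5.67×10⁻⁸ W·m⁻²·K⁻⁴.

Each of the 4 gaps contributes resistance (2/ε − 1) = 2/0.36 − 1 = 4.556; total = 18.22.
q = σ(T₁⁴ − T₂⁴) / 18.22 = 5.67×10⁻⁸ × 1.38×10^12 / 18.22 = 4310 W/m².

q ≈ 4310 W/m²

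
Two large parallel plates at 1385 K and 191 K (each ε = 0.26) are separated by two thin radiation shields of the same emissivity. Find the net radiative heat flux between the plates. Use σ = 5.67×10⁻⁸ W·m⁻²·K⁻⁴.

Each of the 3 gaps contributes resistance (2/ε − 1) = 2/0.26 − 1 = 6.692; total = 20.08.
q = σ(T₁⁴ − T₂⁴) / 20.08 = 5.67×10⁻⁸ × 3.68×10^12 / 20.08 = 10400 W/m².

q ≈ 10400 W/m²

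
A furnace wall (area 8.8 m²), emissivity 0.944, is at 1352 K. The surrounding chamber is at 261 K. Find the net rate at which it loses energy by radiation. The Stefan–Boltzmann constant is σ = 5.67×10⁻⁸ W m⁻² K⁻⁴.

Q = εσA(T⁴ − T_s⁴). T⁴ − T_s⁴ = (1352)⁴ − (261)⁴ = 3.34×10^12 − 4.64×10^9 = 3.34×10^12 K⁴.
Q = 0.944 × 5.67×10⁻⁸ × 8.80 × 3.34×10^12 = 1.57×10^6 W.

Q ≈ 1.57×10^6 W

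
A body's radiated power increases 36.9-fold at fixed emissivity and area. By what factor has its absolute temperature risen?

P ∝ T⁴ ⇒ T ∝ P^(1/4), so T scales by (36.9)^(1/4) = 2.46.

factor ≈ 2.46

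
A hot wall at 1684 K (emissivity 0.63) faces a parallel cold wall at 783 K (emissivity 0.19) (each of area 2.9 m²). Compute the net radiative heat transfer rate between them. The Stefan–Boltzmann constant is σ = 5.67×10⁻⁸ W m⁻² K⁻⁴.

Q ≈ 2.15×10^5 W

For two large parallel gray plates, q = σ(T₁⁴ − T₂⁴) / (1/ε₁ + 1/ε₂ − 1).
1/ε₁ + 1/ε₂ − 1 = 1/0.63 + 1/0.19 − 1 = 5.850.
T₁⁴ − T₂⁴ = 8.04×10^12 − 3.76×10^11 = 7.67×10^12 K⁴.
q = 5.67×10⁻⁸ × 7.67×10^12 / 5.850 = 74300 W/m².
Q = q·A = 74300 × 2.9 = 2.15×10^5 W.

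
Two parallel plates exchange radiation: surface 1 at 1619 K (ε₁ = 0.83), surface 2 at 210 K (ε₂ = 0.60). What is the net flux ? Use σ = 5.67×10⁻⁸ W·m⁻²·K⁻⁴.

q ≈ 2.08×10^5 W/m²

For two large parallel gray plates, q = σ(T₁⁴ − T₂⁴) / (1/ε₁ + 1/ε₂ − 1).
1/ε₁ + 1/ε₂ − 1 = 1/0.83 + 1/0.60 − 1 = 1.871.
T₁⁴ − T₂⁴ = 6.87×10^12 − 1.94×10^9 = 6.87×10^12 K⁴.
q = 5.67×10⁻⁸ × 6.87×10^12 / 1.871 = 2.08×10^5 W/m².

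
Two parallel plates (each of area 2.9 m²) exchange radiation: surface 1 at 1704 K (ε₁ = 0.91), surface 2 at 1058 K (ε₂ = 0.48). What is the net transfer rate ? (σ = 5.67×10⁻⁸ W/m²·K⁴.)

For two large parallel gray plates, q = σ(T₁⁴ − T₂⁴) / (1/ε₁ + 1/ε₂ − 1).
1/ε₁ + 1/ε₂ − 1 = 1/0.91 + 1/0.48 − 1 = 2.182.
T₁⁴ − T₂⁴ = 8.43×10^12 − 1.25×10^12 = 7.18×10^12 K⁴.
q = 5.67×10⁻⁸ × 7.18×10^12 / 2.182 = 1.87×10^5 W/m².
Q = q·A = 1.87×10^5 × 2.9 = 5.41×10^5 W.

Q ≈ 5.41×10^5 W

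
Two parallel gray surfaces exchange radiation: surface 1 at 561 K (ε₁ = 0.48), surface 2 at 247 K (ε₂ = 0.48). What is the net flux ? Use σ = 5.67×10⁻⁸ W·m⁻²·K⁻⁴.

For two large parallel gray plates, q = σ(T₁⁴ − T₂⁴) / (1/ε₁ + 1/ε₂ − 1).
1/ε₁ + 1/ε₂ − 1 = 1/0.48 + 1/0.48 − 1 = 3.167.
T₁⁴ − T₂⁴ = 9.90×10^10 − 3.72×10^9 = 9.53×10^10 K⁴.
q = 5.67×10⁻⁸ × 9.53×10^10 / 3.167 = 1710 W/m².

q ≈ 1710 W/m²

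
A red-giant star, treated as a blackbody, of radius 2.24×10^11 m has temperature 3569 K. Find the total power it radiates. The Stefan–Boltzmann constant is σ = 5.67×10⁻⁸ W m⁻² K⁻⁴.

A = 4πr² = 4π × (2.24×10^11)² = 6.31×10^23 m².
P = σAT⁴ = 5.67×10⁻⁸ × 6.31×10^23 × (3569)⁴ = 5.67×10⁻⁸ × 6.31×10^23 × 1.62×10^14.
P = 5.80×10^30 W.

P ≈ 5.80×10^30 W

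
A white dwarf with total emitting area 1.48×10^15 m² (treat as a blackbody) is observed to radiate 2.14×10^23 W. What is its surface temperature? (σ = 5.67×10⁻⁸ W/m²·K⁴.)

From P = σAT⁴, T = (P / σA)^(1/4) = (2.14×10^23 / (5.67×10⁻⁸ × 1.48×10^15))^(1/4).
T = (2.55×10^15)^(1/4) = 7110 K.

T ≈ 7110 K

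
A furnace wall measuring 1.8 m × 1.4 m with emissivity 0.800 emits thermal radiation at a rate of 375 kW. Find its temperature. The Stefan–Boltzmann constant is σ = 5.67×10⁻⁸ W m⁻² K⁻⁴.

T ≈ 1350 K

A = 1.8 × 1.4 = 2.52 m².
From P = εσAT⁴, T = (P / εσA)^(1/4) = (3.75×10^5 / (0.800 × 5.67×10⁻⁸ × 2.52))^(1/4).
T = (3.28×10^12)^(1/4) = 1350 K.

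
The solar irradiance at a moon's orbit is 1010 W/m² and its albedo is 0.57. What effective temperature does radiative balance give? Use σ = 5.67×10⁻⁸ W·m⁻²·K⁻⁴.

T ≈ 209 K

Power absorbed = (1−a)S·πR²; power emitted = 4πR²σT⁴. Equating and cancelling πR²:
T = ((1−a)S / 4σ)^(1/4) = (434 / (4 × 5.67×10⁻⁸))^(1/4) = (1.91×10^9)^(1/4).
T = 209 K.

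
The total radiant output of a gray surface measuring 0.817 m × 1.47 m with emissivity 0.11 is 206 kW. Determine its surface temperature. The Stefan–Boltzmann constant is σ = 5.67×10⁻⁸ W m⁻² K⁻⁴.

A = 0.817 × 1.47 = 1.20 m².
From P = εσAT⁴, T = (P / εσA)^(1/4) = (2.06×10^5 / (0.11 × 5.67×10⁻⁸ × 1.20))^(1/4).
T = (2.75×10^13)^(1/4) = 2290 K.

T ≈ 2290 K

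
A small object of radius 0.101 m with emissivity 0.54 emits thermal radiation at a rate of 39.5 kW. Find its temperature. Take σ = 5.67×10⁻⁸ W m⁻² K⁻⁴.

A = 4πr² = 4π × (0.101)² = 0.128 m².
From P = εσAT⁴, T = (P / εσA)^(1/4) = (39500 / (0.54 × 5.67×10⁻⁸ × 0.128))^(1/4).
T = (1.01×10^13)^(1/4) = 1780 K.

T ≈ 1780 K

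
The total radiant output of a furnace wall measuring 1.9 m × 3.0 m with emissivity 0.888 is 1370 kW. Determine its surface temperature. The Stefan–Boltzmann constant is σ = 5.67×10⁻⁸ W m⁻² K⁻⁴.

A = 1.9 × 3.0 = 5.70 m².
From P = εσAT⁴, T = (P / εσA)^(1/4) = (1.37×10^6 / (0.888 × 5.67×10⁻⁸ × 5.70))^(1/4).
T = (4.77×10^12)^(1/4) = 1480 K.

T ≈ 1480 K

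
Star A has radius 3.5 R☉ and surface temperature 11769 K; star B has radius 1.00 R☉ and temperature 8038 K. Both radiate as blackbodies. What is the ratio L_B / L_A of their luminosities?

L = 4πR²σT⁴ ∝ R²T⁴, so L_B/L_A = (1.00/3.5)² × (8038/11769)⁴ = 0.0816 × 0.218 = 0.0178.

L_B/L_A ≈ 0.0178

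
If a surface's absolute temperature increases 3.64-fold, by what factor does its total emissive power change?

P ∝ T⁴, so the power scales as (3.64)⁴ = 176.

factor ≈ 176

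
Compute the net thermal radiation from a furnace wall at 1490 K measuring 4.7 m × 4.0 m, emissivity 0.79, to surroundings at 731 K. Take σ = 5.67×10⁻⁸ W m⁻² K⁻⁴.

Q ≈ 3.91×10^6 W

A = 4.7 × 4.0 = 18.8 m².
Q = εσA(T⁴ − T_s⁴). T⁴ − T_s⁴ = (1490)⁴ − (731)⁴ = 4.93×10^12 − 2.86×10^11 = 4.64×10^12 K⁴.
Q = 0.79 × 5.67×10⁻⁸ × 18.8 × 4.64×10^12 = 3.91×10^6 W.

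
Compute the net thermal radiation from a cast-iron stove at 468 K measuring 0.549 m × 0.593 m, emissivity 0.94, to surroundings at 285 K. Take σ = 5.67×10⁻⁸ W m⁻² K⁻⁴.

Q ≈ 718 W

A = 0.549 × 0.593 = 0.326 m².
Q = εσA(T⁴ − T_s⁴). T⁴ − T_s⁴ = (468)⁴ − (285)⁴ = 4.80×10^10 − 6.60×10^9 = 4.14×10^10 K⁴.
Q = 0.94 × 5.67×10⁻⁸ × 0.326 × 4.14×10^10 = 718 W.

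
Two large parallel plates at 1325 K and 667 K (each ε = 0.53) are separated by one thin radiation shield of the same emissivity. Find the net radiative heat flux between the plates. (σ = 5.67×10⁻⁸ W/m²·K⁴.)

q ≈ 29500 W/m²

Each of the 2 gaps contributes resistance (2/ε − 1) = 2/0.53 − 1 = 2.774; total = 5.547.
q = σ(T₁⁴ − T₂⁴) / 5.547 = 5.67×10⁻⁸ × 2.88×10^12 / 5.547 = 29500 W/m².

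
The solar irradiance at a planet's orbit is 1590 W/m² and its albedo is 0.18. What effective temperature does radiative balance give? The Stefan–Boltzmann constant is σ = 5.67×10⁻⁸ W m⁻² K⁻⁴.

Power absorbed = (1−a)S·πR²; power emitted = 4πR²σT⁴. Equating and cancelling πR²:
T = ((1−a)S / 4σ)^(1/4) = (1300 / (4 × 5.67×10⁻⁸))^(1/4) = (5.75×10^9)^(1/4).
T = 275 K.

T ≈ 275 K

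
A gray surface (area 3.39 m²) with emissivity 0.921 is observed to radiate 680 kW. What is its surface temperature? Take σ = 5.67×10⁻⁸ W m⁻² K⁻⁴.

T ≈ 1400 K

From P = εσAT⁴, T = (P / εσA)^(1/4) = (6.80×10^5 / (0.921 × 5.67×10⁻⁸ × 3.39))^(1/4).
T = (3.84×10^12)^(1/4) = 1400 K.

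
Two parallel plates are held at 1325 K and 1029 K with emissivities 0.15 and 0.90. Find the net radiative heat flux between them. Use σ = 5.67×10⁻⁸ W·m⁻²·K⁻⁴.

q ≈ 16400 W/m²

For two large parallel gray plates, q = σ(T₁⁴ − T₂⁴) / (1/ε₁ + 1/ε₂ − 1).
1/ε₁ + 1/ε₂ − 1 = 1/0.15 + 1/0.90 − 1 = 6.778.
T₁⁴ − T₂⁴ = 3.08×10^12 − 1.12×10^12 = 1.96×10^12 K⁴.
q = 5.67×10⁻⁸ × 1.96×10^12 / 6.778 = 16400 W/m².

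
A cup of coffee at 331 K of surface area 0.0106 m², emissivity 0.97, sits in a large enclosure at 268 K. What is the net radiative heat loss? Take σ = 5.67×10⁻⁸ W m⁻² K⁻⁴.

Q ≈ 3.99 W

Q = εσA(T⁴ − T_s⁴). T⁴ − T_s⁴ = (331)⁴ − (268)⁴ = 1.20×10^10 − 5.16×10^9 = 6.84×10^9 K⁴.
Q = 0.97 × 5.67×10⁻⁸ × 0.0106 × 6.84×10^9 = 3.99 W.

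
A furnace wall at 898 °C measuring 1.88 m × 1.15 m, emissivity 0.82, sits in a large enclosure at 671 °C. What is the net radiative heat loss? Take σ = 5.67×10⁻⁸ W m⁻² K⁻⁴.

Q ≈ 1.09×10^5 W

A = 1.88 × 1.15 = 2.16 m².
Convert: 898 °C = 1171 K; 671 °C = 944 K.
Q = εσA(T⁴ − T_s⁴). T⁴ − T_s⁴ = (1171)⁴ − (944)⁴ = 1.88×10^12 − 7.94×10^11 = 1.09×10^12 K⁴.
Q = 0.82 × 5.67×10⁻⁸ × 2.16 × 1.09×10^12 = 1.09×10^5 W.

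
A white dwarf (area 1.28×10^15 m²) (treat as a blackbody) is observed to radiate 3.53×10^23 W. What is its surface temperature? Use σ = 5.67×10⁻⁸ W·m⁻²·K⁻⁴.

From P = σAT⁴, T = (P / σA)^(1/4) = (3.53×10^23 / (5.67×10⁻⁸ × 1.28×10^15))^(1/4).
T = (4.86×10^15)^(1/4) = 8350 K.

T ≈ 8350 K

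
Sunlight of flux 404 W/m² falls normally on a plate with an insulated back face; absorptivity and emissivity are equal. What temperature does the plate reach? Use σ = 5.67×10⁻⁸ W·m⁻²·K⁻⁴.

T ≈ 291 K

Absorbed flux αS = emitted flux εσT⁴ (one radiating face); with α = ε, T = (S/σ)^(1/4).
T = (404 / 5.67×10⁻⁸)^(1/4) = (7.13×10^9)^(1/4).
T = 291 K.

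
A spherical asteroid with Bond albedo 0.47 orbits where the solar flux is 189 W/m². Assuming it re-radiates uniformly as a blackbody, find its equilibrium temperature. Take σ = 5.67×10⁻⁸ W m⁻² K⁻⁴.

T ≈ 145 K

Power absorbed = (1−a)S·πR²; power emitted = 4πR²σT⁴. Equating and cancelling πR²:
T = ((1−a)S / 4σ)^(1/4) = (100 / (4 × 5.67×10⁻⁸))^(1/4) = (4.42×10^8)^(1/4).
T = 145 K.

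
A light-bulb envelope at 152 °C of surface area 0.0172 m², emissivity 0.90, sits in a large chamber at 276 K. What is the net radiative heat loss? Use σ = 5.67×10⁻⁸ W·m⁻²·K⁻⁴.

Convert: 152 °C = 425 K.
Q = εσA(T⁴ − T_s⁴). T⁴ − T_s⁴ = (425)⁴ − (276)⁴ = 3.26×10^10 − 5.80×10^9 = 2.68×10^10 K⁴.
Q = 0.90 × 5.67×10⁻⁸ × 0.0172 × 2.68×10^10 = 23.5 W.

Q ≈ 23.5 W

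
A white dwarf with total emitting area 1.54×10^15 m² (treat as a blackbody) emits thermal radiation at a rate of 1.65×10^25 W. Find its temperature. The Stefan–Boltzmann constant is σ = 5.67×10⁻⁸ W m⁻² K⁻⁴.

T ≈ 20800 K

From P = σAT⁴, T = (P / σA)^(1/4) = (1.65×10^25 / (5.67×10⁻⁸ × 1.54×10^15))^(1/4).
T = (1.89×10^17)^(1/4) = 20800 K.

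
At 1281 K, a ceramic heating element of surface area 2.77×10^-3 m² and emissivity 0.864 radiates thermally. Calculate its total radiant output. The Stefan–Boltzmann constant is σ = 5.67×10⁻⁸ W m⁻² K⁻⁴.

P = εσAT⁴ = 0.864 × 5.67×10⁻⁸ × 2.77×10^-3 × (1281)⁴ = 0.864 × 5.67×10⁻⁸ × 2.77×10^-3 × 2.69×10^12.
P = 365 W.

P ≈ 365 W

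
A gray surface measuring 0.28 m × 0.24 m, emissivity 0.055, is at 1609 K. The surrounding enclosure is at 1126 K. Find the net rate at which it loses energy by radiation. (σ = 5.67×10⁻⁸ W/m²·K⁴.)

Q ≈ 1070 W

A = 0.28 × 0.24 = 0.0672 m².
Q = εσA(T⁴ − T_s⁴). T⁴ − T_s⁴ = (1609)⁴ − (1126)⁴ = 6.70×10^12 − 1.61×10^12 = 5.09×10^12 K⁴.
Q = 0.055 × 5.67×10⁻⁸ × 0.0672 × 5.09×10^12 = 1070 W.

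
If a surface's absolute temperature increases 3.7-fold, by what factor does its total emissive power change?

P ∝ T⁴, so the power scales as (3.7)⁴ = 187.

factor ≈ 187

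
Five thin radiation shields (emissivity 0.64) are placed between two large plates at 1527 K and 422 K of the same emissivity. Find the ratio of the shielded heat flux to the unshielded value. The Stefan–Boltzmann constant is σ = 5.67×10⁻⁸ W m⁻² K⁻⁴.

ratio ≈ 0.167

With N identical shields there are N+1 = 6 gaps in series, each with the same radiative resistance, so the flux falls to 1/(N+1) of its unshielded value.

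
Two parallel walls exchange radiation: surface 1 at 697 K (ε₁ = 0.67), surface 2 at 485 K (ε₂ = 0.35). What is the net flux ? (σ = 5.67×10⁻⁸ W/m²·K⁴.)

q ≈ 3060 W/m²

For two large parallel gray plates, q = σ(T₁⁴ − T₂⁴) / (1/ε₁ + 1/ε₂ − 1).
1/ε₁ + 1/ε₂ − 1 = 1/0.67 + 1/0.35 − 1 = 3.350.
T₁⁴ − T₂⁴ = 2.36×10^11 − 5.53×10^10 = 1.81×10^11 K⁴.
q = 5.67×10⁻⁸ × 1.81×10^11 / 3.350 = 3060 W/m².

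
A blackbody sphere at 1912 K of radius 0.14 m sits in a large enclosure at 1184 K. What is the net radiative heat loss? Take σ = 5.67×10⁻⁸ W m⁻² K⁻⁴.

A = 4πr² = 4π × (0.14)² = 0.246 m².
Q = σA(T⁴ − T_s⁴). T⁴ − T_s⁴ = (1912)⁴ − (1184)⁴ = 1.34×10^13 − 1.97×10^12 = 1.14×10^13 K⁴.
Q = 5.67×10⁻⁸ × 0.246 × 1.14×10^13 = 1.59×10^5 W.

Q ≈ 1.59×10^5 W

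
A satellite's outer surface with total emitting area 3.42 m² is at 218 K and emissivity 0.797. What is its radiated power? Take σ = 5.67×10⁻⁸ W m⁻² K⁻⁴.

P ≈ 349 W

P = εσAT⁴ = 0.797 × 5.67×10⁻⁸ × 3.42 × (218)⁴ = 0.797 × 5.67×10⁻⁸ × 3.42 × 2.26×10^9.
P = 349 W.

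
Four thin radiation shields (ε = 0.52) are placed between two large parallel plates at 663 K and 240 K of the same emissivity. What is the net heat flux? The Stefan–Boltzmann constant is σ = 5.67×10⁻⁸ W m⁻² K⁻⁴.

q ≈ 757 W/m²

Each of the 5 gaps contributes resistance (2/ε − 1) = 2/0.52 − 1 = 2.846; total = 14.23.
q = σ(T₁⁴ − T₂⁴) / 14.23 = 5.67×10⁻⁸ × 1.90×10^11 / 14.23 = 757 W/m².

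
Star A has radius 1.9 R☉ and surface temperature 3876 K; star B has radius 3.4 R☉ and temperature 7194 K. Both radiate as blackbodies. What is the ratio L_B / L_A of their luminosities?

L = 4πR²σT⁴ ∝ R²T⁴, so L_B/L_A = (3.4/1.9)² × (7194/3876)⁴ = 3.20 × 11.9 = 38.0.

L_B/L_A ≈ 38.0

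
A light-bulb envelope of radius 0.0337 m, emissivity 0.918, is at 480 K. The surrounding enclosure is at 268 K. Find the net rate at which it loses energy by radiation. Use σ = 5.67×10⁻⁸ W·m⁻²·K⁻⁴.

Q ≈ 35.6 W

A = 4πr² = 4π × (0.0337)² = 0.0143 m².
Q = εσA(T⁴ − T_s⁴). T⁴ − T_s⁴ = (480)⁴ − (268)⁴ = 5.31×10^10 − 5.16×10^9 = 4.79×10^10 K⁴.
Q = 0.918 × 5.67×10⁻⁸ × 0.0143 × 4.79×10^10 = 35.6 W.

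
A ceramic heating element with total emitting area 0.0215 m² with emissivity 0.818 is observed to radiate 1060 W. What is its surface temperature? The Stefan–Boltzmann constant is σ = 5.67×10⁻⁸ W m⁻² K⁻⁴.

T ≈ 1020 K

From P = εσAT⁴, T = (P / εσA)^(1/4) = (1060 / (0.818 × 5.67×10⁻⁸ × 0.0215))^(1/4).
T = (1.06×10^12)^(1/4) = 1020 K.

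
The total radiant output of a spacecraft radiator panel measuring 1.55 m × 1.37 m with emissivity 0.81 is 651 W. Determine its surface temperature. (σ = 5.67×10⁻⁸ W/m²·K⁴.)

A = 1.55 × 1.37 = 2.12 m².
From P = εσAT⁴, T = (P / εσA)^(1/4) = (651 / (0.81 × 5.67×10⁻⁸ × 2.12))^(1/4).
T = (6.68×10^9)^(1/4) = 286 K.

T ≈ 286 K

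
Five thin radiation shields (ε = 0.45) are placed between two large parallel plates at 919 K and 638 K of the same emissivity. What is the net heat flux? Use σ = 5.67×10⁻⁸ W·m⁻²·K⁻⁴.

q ≈ 1500 W/m²

Each of the 6 gaps contributes resistance (2/ε − 1) = 2/0.45 − 1 = 3.444; total = 20.67.
q = σ(T₁⁴ − T₂⁴) / 20.67 = 5.67×10⁻⁸ × 5.48×10^11 / 20.67 = 1500 W/m².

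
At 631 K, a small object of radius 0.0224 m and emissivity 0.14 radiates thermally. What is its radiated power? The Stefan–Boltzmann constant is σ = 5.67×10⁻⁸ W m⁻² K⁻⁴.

A = 4πr² = 4π × (0.0224)² = 6.31×10^-3 m².
Stefan–Boltzmann: P = εσAT⁴ = 0.14 × 5.67×10⁻⁸ × 6.31×10^-3 × (631)⁴ = 0.14 × 5.67×10⁻⁸ × 6.31×10^-3 × 1.59×10^11.
P = 7.93 W.

P ≈ 7.93 W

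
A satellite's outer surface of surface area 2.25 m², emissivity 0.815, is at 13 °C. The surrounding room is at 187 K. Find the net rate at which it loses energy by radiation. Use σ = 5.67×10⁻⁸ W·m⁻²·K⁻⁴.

Q ≈ 569 W

Convert: 13 °C = 286 K.
Q = εσA(T⁴ − T_s⁴). T⁴ − T_s⁴ = (286)⁴ − (187)⁴ = 6.69×10^9 − 1.22×10^9 = 5.47×10^9 K⁴.
Q = 0.815 × 5.67×10⁻⁸ × 2.25 × 5.47×10^9 = 569 W.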